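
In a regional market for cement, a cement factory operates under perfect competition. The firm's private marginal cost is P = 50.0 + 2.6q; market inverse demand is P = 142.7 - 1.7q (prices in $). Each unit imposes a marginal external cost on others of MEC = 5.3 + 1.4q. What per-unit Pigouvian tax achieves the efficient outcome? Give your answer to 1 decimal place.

Social marginal cost = private MC + MEC = 55.3 + 4.0q.
Set SMC = demand: 55.3 + 4.0q = 142.7 - 1.7q → q* = 15.3333.
The Pigouvian tax equals MEC at q*: 5.3 + 1.4×15.3333 = 26.7666.

tax = $26.8 per unit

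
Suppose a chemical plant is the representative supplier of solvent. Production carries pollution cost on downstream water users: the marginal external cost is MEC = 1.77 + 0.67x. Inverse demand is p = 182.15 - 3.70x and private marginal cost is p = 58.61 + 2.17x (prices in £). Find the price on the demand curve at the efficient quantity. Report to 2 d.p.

Social marginal cost = private MC + MEC = 60.38 + 2.84x.
Set SMC = demand: 60.38 + 2.84x = 182.15 - 3.70x → x* = 18.6193.
Consumer price on the demand curve at x*: 182.15 − 3.70×18.6193 = 113.2586.

P = £113.26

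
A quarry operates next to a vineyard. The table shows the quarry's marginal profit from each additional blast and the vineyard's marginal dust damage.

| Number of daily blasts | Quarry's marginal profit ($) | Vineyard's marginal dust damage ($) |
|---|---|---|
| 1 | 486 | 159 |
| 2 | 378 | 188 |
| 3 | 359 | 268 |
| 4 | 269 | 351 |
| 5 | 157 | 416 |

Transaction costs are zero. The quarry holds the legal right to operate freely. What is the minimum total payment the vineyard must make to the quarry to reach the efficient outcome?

Left alone the quarry would choose level 5 (marginal profit stays positive).
Efficient level: k* = 3 (marginal profit ≥ marginal dust damage through 3).
The vineyard must at least cover the quarry's forgone profit from cutting 5→3: 269 + 157 = 426.

$426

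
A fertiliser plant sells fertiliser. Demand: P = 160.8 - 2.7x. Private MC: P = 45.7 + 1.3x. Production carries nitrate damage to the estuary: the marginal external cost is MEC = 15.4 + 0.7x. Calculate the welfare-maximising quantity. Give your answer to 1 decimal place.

x* = 21.2

Social marginal cost = private MC + MEC = 61.1 + 2.0x.
Set SMC = demand: 61.1 + 2.0x = 160.8 - 2.7x → x* = 21.2128.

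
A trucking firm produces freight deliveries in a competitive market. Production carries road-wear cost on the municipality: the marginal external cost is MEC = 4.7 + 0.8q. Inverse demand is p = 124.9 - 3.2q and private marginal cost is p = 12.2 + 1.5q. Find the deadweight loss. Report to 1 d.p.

DWL = 51.9

Market equilibrium (private): 12.2 + 1.5q = 124.9 - 3.2q → q_m = 23.9787.
Social marginal cost = private MC + MEC = 16.9 + 2.3q.
Set SMC = demand: 16.9 + 2.3q = 124.9 - 3.2q → q* = 19.6364.
The loss is the area between SMC and demand from q* to q_m; with linear curves that's a triangle of height MEC(q_m).
DWL = ½ × 4.3423 × 23.8830 = 51.8536.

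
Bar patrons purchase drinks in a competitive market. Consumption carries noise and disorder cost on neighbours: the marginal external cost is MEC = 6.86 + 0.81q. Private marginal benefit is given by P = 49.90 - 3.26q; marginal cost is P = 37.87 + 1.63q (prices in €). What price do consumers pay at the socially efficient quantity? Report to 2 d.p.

Social marginal benefit = demand − MEC = 43.04 - 4.07q.
Set SMB = MC: 43.04 - 4.07q = 37.87 + 1.63q → q* = 0.9070.
Consumer price on the demand curve at q*: 49.90 − 3.26×0.9070 = 46.9432.

P = €46.94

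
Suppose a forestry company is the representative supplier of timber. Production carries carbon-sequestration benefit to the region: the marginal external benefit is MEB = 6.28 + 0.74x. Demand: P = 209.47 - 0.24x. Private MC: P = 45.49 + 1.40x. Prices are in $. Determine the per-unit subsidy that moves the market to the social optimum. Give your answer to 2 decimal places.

subsidy = $146.27 per unit

Social marginal cost = private MC − MEB = 39.21 + 0.66x.
Set SMC = demand: 39.21 + 0.66x = 209.47 - 0.24x → x* = 189.1778.
The Pigouvian subsidy equals MEB at x*: 6.28 + 0.74×189.1778 = 146.2716.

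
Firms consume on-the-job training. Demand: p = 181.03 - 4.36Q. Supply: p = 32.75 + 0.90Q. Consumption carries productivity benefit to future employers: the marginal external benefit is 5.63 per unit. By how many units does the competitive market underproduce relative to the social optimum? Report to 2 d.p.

Market equilibrium (private): 32.75 + 0.90Q = 181.03 - 4.36Q → Q_m = 28.1901.
Social marginal benefit = demand + MEB = 186.66 - 4.36Q.
Set SMB = MC: 186.66 - 4.36Q = 32.75 + 0.90Q → Q* = 29.2605.
Gap = |28.1901 − 29.2605| = 1.0704.

1.07 units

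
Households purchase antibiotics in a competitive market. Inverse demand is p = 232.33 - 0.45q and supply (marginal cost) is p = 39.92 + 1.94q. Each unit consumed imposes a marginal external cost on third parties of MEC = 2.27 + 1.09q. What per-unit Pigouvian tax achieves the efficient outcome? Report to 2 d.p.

Social marginal benefit = demand − MEC = 230.06 - 1.54q.
Set SMB = MC: 230.06 - 1.54q = 39.92 + 1.94q → q* = 54.6379.
The Pigouvian tax equals MEC at q*: 2.27 + 1.09×54.6379 = 61.8253.

tax = 61.83 per unit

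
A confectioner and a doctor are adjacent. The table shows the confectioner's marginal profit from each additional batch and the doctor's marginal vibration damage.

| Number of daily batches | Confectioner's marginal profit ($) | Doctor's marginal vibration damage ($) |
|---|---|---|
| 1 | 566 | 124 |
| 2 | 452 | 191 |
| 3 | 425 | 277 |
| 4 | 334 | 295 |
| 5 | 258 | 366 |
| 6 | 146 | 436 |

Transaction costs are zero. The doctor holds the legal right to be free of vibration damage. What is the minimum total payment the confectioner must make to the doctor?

$887

Efficient level: marginal profit ≥ marginal vibration damage through level 4, so k* = 4.
With the doctor holding the right, the confectioner must at least compensate total damage at k*: 124 + 191 + 277 + 295 = 887.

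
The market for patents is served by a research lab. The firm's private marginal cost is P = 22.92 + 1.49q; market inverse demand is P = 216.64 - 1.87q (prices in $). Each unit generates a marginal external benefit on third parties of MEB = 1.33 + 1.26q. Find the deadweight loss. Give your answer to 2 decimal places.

DWL = $1302.93

Market equilibrium (private): 22.92 + 1.49q = 216.64 - 1.87q → q_m = 57.6548.
Social marginal cost = private MC − MEB = 21.59 + 0.23q.
Set SMC = demand: 21.59 + 0.23q = 216.64 - 1.87q → q* = 92.8810.
Height of the DWL triangle at q_m is demand(q_m) − SMC(q_m) = MEB(q_m) = 73.9750.
DWL = ½ × 35.2262 × 73.9750 = 1302.9291.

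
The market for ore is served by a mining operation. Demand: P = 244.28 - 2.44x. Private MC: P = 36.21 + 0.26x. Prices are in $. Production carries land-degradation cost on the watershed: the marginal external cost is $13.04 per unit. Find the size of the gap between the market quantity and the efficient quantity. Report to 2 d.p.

Market equilibrium (private): 36.21 + 0.26x = 244.28 - 2.44x → x_m = 77.0630.
Social marginal cost = private MC + MEC = 49.25 + 0.26x.
Set SMC = demand: 49.25 + 0.26x = 244.28 - 2.44x → x* = 72.2333.
Gap = |77.0630 − 72.2333| = 4.8297.

4.83 units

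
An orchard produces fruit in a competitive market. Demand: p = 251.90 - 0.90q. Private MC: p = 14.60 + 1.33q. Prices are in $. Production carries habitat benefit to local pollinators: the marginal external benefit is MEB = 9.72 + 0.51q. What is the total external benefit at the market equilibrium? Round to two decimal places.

Market equilibrium (private): 14.60 + 1.33q = 251.90 - 0.90q → q_m = 106.4126.
Total external benefit = ∫₀^{q_m} (9.72 + 0.51q) dq = 9.72×106.4126 + ½×0.51×106.4126² = 3921.8590.

$3921.86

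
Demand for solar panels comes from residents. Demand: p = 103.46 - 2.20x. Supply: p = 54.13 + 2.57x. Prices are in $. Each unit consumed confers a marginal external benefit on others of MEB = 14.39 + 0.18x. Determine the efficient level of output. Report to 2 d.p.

x* = 13.88

Social marginal benefit = demand + MEB = 117.85 - 2.02x.
Set SMB = MC: 117.85 - 2.02x = 54.13 + 2.57x → x* = 13.8824.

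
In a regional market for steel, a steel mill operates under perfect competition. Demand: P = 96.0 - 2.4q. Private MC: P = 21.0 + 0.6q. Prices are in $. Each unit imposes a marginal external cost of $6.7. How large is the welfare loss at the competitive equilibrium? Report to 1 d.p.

Market equilibrium (private): 21.0 + 0.6q = 96.0 - 2.4q → q_m = 25.0000.
Social marginal cost = private MC + MEC = 27.7 + 0.6q.
Set SMC = demand: 27.7 + 0.6q = 96.0 - 2.4q → q* = 22.7667.
The welfare-loss triangle has base |q_m − q*| and height MEC(q_m) (the vertical gap between SMC and demand is zero at q* and MEC at q_m).
DWL = ½ × 2.2333 × 6.7000 = 7.4816.

DWL = $7.5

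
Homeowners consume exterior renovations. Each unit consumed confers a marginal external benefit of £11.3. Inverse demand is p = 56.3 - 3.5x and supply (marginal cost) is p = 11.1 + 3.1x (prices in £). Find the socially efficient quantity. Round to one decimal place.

x* = 8.6

Social marginal benefit = demand + MEB = 67.6 - 3.5x.
Set SMB = MC: 67.6 - 3.5x = 11.1 + 3.1x → x* = 8.5606.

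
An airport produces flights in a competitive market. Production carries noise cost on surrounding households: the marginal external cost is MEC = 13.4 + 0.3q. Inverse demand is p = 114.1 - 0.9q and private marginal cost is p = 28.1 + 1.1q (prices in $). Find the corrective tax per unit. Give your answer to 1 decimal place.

tax = $22.9 per unit

Social marginal cost = private MC + MEC = 41.5 + 1.4q.
Set SMC = demand: 41.5 + 1.4q = 114.1 - 0.9q → q* = 31.5652.
The Pigouvian tax equals MEC at q*: 13.4 + 0.3×31.5652 = 22.8696.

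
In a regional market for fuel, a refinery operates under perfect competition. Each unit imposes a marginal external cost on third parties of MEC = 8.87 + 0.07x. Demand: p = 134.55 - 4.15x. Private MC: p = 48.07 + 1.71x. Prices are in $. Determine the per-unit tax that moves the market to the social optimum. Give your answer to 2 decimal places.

tax = $9.79 per unit

Social marginal cost = private MC + MEC = 56.94 + 1.78x.
Set SMC = demand: 56.94 + 1.78x = 134.55 - 4.15x → x* = 13.0877.
The Pigouvian tax equals MEC at x*: 8.87 + 0.07×13.0877 = 9.7861.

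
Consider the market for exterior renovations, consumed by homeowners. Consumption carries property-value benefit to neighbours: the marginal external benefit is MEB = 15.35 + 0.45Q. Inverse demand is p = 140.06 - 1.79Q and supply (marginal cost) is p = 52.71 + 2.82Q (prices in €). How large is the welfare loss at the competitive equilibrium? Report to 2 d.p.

Market equilibrium (private): 52.71 + 2.82Q = 140.06 - 1.79Q → Q_m = 18.9479.
Social marginal benefit = demand + MEB = 155.41 - 1.34Q.
Set SMB = MC: 155.41 - 1.34Q = 52.71 + 2.82Q → Q* = 24.6875.
Between Q* and Q_m the wedge SMB − MC runs linearly from 0 to MEB(Q_m), so the loss is a triangle.
DWL = ½ × 5.7396 × 23.8766 = 68.5211.

DWL = €68.52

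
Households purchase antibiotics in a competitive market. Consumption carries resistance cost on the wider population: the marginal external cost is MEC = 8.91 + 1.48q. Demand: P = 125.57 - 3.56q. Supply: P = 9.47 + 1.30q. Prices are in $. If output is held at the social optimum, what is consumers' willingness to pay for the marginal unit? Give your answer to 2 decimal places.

Social marginal benefit = demand − MEC = 116.66 - 5.04q.
Set SMB = MC: 116.66 - 5.04q = 9.47 + 1.30q → q* = 16.9069.
Consumer price on the demand curve at q*: 125.57 − 3.56×16.9069 = 65.3814.

P = $65.38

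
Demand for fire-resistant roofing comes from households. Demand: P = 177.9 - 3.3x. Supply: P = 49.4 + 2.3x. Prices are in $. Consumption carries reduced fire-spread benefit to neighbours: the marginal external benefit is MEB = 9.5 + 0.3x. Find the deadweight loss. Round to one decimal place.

Market equilibrium (private): 49.4 + 2.3x = 177.9 - 3.3x → x_m = 22.9464.
Social marginal benefit = demand + MEB = 187.4 - 3.0x.
Set SMB = MC: 187.4 - 3.0x = 49.4 + 2.3x → x* = 26.0377.
The welfare-loss triangle has base |x_m − x*| and height MEB(x_m) (the vertical gap between SMB and MC is zero at x* and MEB at x_m).
DWL = ½ × 3.0913 × 16.3839 = 25.3238.

DWL = $25.3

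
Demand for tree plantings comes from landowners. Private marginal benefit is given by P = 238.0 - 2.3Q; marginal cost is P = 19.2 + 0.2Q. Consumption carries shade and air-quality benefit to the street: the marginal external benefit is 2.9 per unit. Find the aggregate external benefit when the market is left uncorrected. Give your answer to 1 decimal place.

Market equilibrium (private): 19.2 + 0.2Q = 238.0 - 2.3Q → Q_m = 87.5200.
Total external benefit = MEB × Q_m = 2.9 × 87.5200 = 253.8080.

253.8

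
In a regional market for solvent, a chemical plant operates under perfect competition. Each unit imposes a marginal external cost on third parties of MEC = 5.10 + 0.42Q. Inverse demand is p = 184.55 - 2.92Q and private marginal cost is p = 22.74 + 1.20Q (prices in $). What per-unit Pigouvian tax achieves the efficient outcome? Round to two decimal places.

tax = $19.60 per unit

Social marginal cost = private MC + MEC = 27.84 + 1.62Q.
Set SMC = demand: 27.84 + 1.62Q = 184.55 - 2.92Q → Q* = 34.5176.
The Pigouvian tax equals MEC at Q*: 5.10 + 0.42×34.5176 = 19.5974.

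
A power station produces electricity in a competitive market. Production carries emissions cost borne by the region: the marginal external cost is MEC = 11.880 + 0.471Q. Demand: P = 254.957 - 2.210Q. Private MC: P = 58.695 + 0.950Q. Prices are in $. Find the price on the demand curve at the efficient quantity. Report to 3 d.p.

P = $142.733

Social marginal cost = private MC + MEC = 70.575 + 1.421Q.
Set SMC = demand: 70.575 + 1.421Q = 254.957 - 2.210Q → Q* = 50.7800.
Consumer price on the demand curve at Q*: 254.957 − 2.210×50.7800 = 142.7332.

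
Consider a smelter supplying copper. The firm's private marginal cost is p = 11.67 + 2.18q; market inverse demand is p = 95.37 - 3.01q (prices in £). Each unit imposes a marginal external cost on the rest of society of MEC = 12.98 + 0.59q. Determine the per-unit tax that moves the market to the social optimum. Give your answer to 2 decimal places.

Social marginal cost = private MC + MEC = 24.65 + 2.77q.
Set SMC = demand: 24.65 + 2.77q = 95.37 - 3.01q → q* = 12.2353.
The Pigouvian tax equals MEC at q*: 12.98 + 0.59×12.2353 = 20.1988.

tax = £20.20 per unit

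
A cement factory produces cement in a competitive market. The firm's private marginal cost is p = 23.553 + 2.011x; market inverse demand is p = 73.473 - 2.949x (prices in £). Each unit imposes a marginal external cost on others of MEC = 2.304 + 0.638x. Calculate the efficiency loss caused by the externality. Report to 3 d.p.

DWL = £6.800

Market equilibrium (private): 23.553 + 2.011x = 73.473 - 2.949x → x_m = 10.0645.
Social marginal cost = private MC + MEC = 25.857 + 2.649x.
Set SMC = demand: 25.857 + 2.649x = 73.473 - 2.949x → x* = 8.5059.
Between x* and x_m the wedge SMC − demand runs linearly from 0 to MEC(x_m), so the loss is a triangle.
DWL = ½ × 1.5586 × 8.7252 = 6.7995.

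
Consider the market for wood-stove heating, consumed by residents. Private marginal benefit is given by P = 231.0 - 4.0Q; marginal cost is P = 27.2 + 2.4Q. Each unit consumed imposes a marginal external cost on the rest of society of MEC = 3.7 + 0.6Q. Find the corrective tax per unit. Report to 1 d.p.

Social marginal benefit = demand − MEC = 227.3 - 4.6Q.
Set SMB = MC: 227.3 - 4.6Q = 27.2 + 2.4Q → Q* = 28.5857.
The Pigouvian tax equals MEC at Q*: 3.7 + 0.6×28.5857 = 20.8514.

tax = 20.9 per unit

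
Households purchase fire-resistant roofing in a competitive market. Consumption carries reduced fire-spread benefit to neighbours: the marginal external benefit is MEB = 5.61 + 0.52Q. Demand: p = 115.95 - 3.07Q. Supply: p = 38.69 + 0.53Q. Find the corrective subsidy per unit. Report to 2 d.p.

subsidy = 19.60 per unit

Social marginal benefit = demand + MEB = 121.56 - 2.55Q.
Set SMB = MC: 121.56 - 2.55Q = 38.69 + 0.53Q → Q* = 26.9058.
The Pigouvian subsidy equals MEB at Q*: 5.61 + 0.52×26.9058 = 19.6010.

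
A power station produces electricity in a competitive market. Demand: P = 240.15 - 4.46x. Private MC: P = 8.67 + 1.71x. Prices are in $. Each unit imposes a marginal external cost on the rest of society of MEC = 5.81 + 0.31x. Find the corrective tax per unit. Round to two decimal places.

tax = $16.61 per unit

Social marginal cost = private MC + MEC = 14.48 + 2.02x.
Set SMC = demand: 14.48 + 2.02x = 240.15 - 4.46x → x* = 34.8256.
The Pigouvian tax equals MEC at x*: 5.81 + 0.31×34.8256 = 16.6059.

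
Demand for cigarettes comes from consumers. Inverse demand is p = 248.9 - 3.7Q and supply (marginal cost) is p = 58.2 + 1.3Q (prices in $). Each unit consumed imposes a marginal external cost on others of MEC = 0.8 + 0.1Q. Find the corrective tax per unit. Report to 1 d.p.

Social marginal benefit = demand − MEC = 248.1 - 3.8Q.
Set SMB = MC: 248.1 - 3.8Q = 58.2 + 1.3Q → Q* = 37.2353.
The Pigouvian tax equals MEC at Q*: 0.8 + 0.1×37.2353 = 4.5235.

tax = $4.5 per unit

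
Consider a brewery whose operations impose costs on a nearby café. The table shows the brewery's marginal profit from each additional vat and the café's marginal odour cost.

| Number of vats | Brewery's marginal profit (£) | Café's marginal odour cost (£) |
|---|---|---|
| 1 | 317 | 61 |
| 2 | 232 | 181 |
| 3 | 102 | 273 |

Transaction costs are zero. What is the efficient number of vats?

2

Bargaining reaches the level where marginal profit last exceeds marginal odour cost.
That holds through level 2 (232 ≥ 181) but not at 3 (102 < 273).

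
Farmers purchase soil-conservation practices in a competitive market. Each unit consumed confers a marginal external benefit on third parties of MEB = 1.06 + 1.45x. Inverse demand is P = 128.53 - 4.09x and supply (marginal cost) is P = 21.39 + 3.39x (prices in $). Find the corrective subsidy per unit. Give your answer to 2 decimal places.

Social marginal benefit = demand + MEB = 129.59 - 2.64x.
Set SMB = MC: 129.59 - 2.64x = 21.39 + 3.39x → x* = 17.9436.
The Pigouvian subsidy equals MEB at x*: 1.06 + 1.45×17.9436 = 27.0782.

subsidy = $27.08 per unit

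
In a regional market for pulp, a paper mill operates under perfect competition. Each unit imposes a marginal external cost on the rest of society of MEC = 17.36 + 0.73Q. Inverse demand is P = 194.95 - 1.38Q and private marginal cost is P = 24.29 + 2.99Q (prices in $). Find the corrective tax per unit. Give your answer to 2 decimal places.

tax = $39.30 per unit

Social marginal cost = private MC + MEC = 41.65 + 3.72Q.
Set SMC = demand: 41.65 + 3.72Q = 194.95 - 1.38Q → Q* = 30.0588.
The Pigouvian tax equals MEC at Q*: 17.36 + 0.73×30.0588 = 39.3029.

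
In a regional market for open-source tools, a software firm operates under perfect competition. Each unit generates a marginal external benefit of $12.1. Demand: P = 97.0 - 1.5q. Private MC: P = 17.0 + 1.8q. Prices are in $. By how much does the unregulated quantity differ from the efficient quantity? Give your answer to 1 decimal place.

3.7 units

Market equilibrium (private): 17.0 + 1.8q = 97.0 - 1.5q → q_m = 24.2424.
Social marginal cost = private MC − MEB = 4.9 + 1.8q.
Set SMC = demand: 4.9 + 1.8q = 97.0 - 1.5q → q* = 27.9091.
Gap = |24.2424 − 27.9091| = 3.6667.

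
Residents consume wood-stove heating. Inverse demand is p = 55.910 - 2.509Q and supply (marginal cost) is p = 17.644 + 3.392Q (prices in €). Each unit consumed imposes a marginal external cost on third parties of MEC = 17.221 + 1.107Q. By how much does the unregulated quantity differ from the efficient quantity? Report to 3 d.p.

3.482 units

Market equilibrium (private): 17.644 + 3.392Q = 55.910 - 2.509Q → Q_m = 6.4847.
Social marginal benefit = demand − MEC = 38.689 - 3.616Q.
Set SMB = MC: 38.689 - 3.616Q = 17.644 + 3.392Q → Q* = 3.0030.
Gap = |6.4847 − 3.0030| = 3.4817.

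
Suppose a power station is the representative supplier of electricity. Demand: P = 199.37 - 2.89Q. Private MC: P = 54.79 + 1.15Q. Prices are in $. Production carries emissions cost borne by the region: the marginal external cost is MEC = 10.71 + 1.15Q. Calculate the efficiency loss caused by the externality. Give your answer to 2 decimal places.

DWL = $259.15

Market equilibrium (private): 54.79 + 1.15Q = 199.37 - 2.89Q → Q_m = 35.7871.
Social marginal cost = private MC + MEC = 65.50 + 2.30Q.
Set SMC = demand: 65.50 + 2.30Q = 199.37 - 2.89Q → Q* = 25.7938.
Between Q* and Q_m the wedge SMC − demand runs linearly from 0 to MEC(Q_m), so the loss is a triangle.
DWL = ½ × 9.9933 × 51.8652 = 259.1523.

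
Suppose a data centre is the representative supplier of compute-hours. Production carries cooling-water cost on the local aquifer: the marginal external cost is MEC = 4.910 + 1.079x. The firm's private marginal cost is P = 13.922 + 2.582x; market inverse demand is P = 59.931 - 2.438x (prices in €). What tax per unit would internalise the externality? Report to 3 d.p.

Social marginal cost = private MC + MEC = 18.832 + 3.661x.
Set SMC = demand: 18.832 + 3.661x = 59.931 - 2.438x → x* = 6.7386.
The Pigouvian tax equals MEC at x*: 4.910 + 1.079×6.7386 = 12.1809.

tax = €12.181 per unit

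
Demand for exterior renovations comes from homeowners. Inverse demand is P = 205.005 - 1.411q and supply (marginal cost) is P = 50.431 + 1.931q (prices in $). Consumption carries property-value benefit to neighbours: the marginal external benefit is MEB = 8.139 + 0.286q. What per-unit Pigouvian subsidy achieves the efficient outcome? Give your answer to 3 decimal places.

Social marginal benefit = demand + MEB = 213.144 - 1.125q.
Set SMB = MC: 213.144 - 1.125q = 50.431 + 1.931q → q* = 53.2438.
The Pigouvian subsidy equals MEB at q*: 8.139 + 0.286×53.2438 = 23.3667.

subsidy = $23.367 per unit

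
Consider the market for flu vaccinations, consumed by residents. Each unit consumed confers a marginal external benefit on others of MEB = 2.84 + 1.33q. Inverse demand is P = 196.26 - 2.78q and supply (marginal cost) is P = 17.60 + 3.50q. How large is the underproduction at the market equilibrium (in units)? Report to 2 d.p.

Market equilibrium (private): 17.60 + 3.50q = 196.26 - 2.78q → q_m = 28.4490.
Social marginal benefit = demand + MEB = 199.10 - 1.45q.
Set SMB = MC: 199.10 - 1.45q = 17.60 + 3.50q → q* = 36.6667.
Gap = |28.4490 − 36.6667| = 8.2177.

8.22 units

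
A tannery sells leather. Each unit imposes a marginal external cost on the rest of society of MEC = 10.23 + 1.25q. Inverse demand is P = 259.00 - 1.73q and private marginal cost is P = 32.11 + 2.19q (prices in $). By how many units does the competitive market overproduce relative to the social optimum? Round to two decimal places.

15.97 units

Market equilibrium (private): 32.11 + 2.19q = 259.00 - 1.73q → q_m = 57.8801.
Social marginal cost = private MC + MEC = 42.34 + 3.44q.
Set SMC = demand: 42.34 + 3.44q = 259.00 - 1.73q → q* = 41.9072.
Gap = |57.8801 − 41.9072| = 15.9729.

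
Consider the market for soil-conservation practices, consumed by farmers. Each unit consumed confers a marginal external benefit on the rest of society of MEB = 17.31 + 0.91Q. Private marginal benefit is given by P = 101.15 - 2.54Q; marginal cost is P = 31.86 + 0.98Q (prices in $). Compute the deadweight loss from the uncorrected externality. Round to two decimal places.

Market equilibrium (private): 31.86 + 0.98Q = 101.15 - 2.54Q → Q_m = 19.6847.
Social marginal benefit = demand + MEB = 118.46 - 1.63Q.
Set SMB = MC: 118.46 - 1.63Q = 31.86 + 0.98Q → Q* = 33.1801.
Between Q* and Q_m the wedge SMB − MC runs linearly from 0 to MEB(Q_m), so the loss is a triangle.
DWL = ½ × 13.4954 × 35.2230 = 237.6742.

DWL = $237.67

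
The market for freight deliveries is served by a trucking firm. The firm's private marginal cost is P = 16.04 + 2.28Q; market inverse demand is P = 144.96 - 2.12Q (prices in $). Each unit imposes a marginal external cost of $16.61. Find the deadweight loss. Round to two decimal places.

DWL = $31.35

Market equilibrium (private): 16.04 + 2.28Q = 144.96 - 2.12Q → Q_m = 29.3000.
Social marginal cost = private MC + MEC = 32.65 + 2.28Q.
Set SMC = demand: 32.65 + 2.28Q = 144.96 - 2.12Q → Q* = 25.5250.
The loss is the area between SMC and demand from Q* to Q_m; with linear curves that's a triangle of height MEC(Q_m).
DWL = ½ × 3.7750 × 16.6100 = 31.3514.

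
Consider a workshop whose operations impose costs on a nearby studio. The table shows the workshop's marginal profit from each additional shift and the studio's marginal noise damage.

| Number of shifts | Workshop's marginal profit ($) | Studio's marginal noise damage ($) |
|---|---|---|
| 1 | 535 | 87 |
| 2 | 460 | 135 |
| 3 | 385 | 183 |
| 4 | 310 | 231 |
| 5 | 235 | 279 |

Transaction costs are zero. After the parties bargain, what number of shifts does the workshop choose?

Bargaining reaches the level where marginal profit last exceeds marginal noise damage.
That holds through level 4 (310 ≥ 231) but not at 5 (235 < 279).

4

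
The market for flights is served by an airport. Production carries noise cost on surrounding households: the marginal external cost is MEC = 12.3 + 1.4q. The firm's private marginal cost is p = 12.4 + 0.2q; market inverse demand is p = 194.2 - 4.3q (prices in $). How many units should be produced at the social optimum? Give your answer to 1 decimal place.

q* = 28.7

Social marginal cost = private MC + MEC = 24.7 + 1.6q.
Set SMC = demand: 24.7 + 1.6q = 194.2 - 4.3q → q* = 28.7288.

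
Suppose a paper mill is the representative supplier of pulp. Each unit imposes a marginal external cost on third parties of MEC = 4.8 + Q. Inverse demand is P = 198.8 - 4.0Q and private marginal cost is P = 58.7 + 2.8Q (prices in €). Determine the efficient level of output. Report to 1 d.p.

Social marginal cost = private MC + MEC = 63.5 + 3.8Q.
Set SMC = demand: 63.5 + 3.8Q = 198.8 - 4.0Q → Q* = 17.3462.

Q* = 17.3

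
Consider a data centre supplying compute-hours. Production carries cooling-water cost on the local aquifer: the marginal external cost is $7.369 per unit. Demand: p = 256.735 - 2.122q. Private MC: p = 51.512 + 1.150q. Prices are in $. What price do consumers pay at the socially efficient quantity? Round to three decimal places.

P = $128.420

Social marginal cost = private MC + MEC = 58.881 + 1.150q.
Set SMC = demand: 58.881 + 1.150q = 256.735 - 2.122q → q* = 60.4688.
Consumer price on the demand curve at q*: 256.735 − 2.122×60.4688 = 128.4202.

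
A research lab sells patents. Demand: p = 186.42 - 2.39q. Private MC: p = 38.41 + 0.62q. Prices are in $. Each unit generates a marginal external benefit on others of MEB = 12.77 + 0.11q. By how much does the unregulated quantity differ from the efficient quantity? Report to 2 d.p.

6.27 units

Market equilibrium (private): 38.41 + 0.62q = 186.42 - 2.39q → q_m = 49.1728.
Social marginal cost = private MC − MEB = 25.64 + 0.51q.
Set SMC = demand: 25.64 + 0.51q = 186.42 - 2.39q → q* = 55.4414.
Gap = |49.1728 − 55.4414| = 6.2686.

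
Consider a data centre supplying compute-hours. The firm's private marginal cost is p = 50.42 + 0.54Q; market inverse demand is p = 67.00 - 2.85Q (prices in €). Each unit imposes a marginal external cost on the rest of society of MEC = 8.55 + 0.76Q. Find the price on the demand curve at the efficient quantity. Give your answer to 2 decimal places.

P = €61.49

Social marginal cost = private MC + MEC = 58.97 + 1.30Q.
Set SMC = demand: 58.97 + 1.30Q = 67.00 - 2.85Q → Q* = 1.9349.
Consumer price on the demand curve at Q*: 67.00 − 2.85×1.9349 = 61.4855.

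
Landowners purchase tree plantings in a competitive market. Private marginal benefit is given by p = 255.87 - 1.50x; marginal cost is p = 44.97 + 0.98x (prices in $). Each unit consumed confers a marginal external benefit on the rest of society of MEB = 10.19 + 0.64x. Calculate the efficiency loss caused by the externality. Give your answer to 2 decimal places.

DWL = $1134.57

Market equilibrium (private): 44.97 + 0.98x = 255.87 - 1.50x → x_m = 85.0403.
Social marginal benefit = demand + MEB = 266.06 - 0.86x.
Set SMB = MC: 266.06 - 0.86x = 44.97 + 0.98x → x* = 120.1576.
Between x* and x_m the wedge SMB − MC runs linearly from 0 to MEB(x_m), so the loss is a triangle.
DWL = ½ × 35.1173 × 64.6158 = 1134.5662.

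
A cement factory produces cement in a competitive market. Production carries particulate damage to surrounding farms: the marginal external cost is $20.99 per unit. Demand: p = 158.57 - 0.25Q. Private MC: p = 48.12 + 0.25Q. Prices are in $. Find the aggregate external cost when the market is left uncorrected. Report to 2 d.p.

$4636.69

Market equilibrium (private): 48.12 + 0.25Q = 158.57 - 0.25Q → Q_m = 220.9000.
Total external cost = MEC × Q_m = 20.99 × 220.9000 = 4636.6910.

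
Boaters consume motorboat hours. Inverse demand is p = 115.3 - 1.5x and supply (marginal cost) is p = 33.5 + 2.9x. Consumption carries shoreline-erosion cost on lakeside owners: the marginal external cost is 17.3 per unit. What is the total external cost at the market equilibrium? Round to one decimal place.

Market equilibrium (private): 33.5 + 2.9x = 115.3 - 1.5x → x_m = 18.5909.
Total external cost = MEC × x_m = 17.3 × 18.5909 = 321.6226.

321.6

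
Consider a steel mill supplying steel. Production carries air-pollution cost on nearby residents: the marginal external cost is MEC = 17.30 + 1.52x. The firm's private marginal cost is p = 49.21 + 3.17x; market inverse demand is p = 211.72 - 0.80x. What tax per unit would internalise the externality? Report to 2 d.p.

tax = 57.50 per unit

Social marginal cost = private MC + MEC = 66.51 + 4.69x.
Set SMC = demand: 66.51 + 4.69x = 211.72 - 0.80x → x* = 26.4499.
The Pigouvian tax equals MEC at x*: 17.30 + 1.52×26.4499 = 57.5038.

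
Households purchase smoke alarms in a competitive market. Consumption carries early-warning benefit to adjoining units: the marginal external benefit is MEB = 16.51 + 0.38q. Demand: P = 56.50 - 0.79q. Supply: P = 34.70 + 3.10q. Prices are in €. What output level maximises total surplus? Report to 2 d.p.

q* = 10.91

Social marginal benefit = demand + MEB = 73.01 - 0.41q.
Set SMB = MC: 73.01 - 0.41q = 34.70 + 3.10q → q* = 10.9145.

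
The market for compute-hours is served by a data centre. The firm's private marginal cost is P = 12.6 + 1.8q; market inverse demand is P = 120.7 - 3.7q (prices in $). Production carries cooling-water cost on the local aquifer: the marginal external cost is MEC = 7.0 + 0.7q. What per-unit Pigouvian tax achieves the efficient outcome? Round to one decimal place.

tax = $18.4 per unit

Social marginal cost = private MC + MEC = 19.6 + 2.5q.
Set SMC = demand: 19.6 + 2.5q = 120.7 - 3.7q → q* = 16.3065.
The Pigouvian tax equals MEC at q*: 7.0 + 0.7×16.3065 = 18.4146.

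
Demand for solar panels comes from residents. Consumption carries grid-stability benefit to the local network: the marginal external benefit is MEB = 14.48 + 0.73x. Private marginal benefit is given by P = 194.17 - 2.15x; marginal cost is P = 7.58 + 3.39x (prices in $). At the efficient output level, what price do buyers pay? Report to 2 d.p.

P = $104.29

Social marginal benefit = demand + MEB = 208.65 - 1.42x.
Set SMB = MC: 208.65 - 1.42x = 7.58 + 3.39x → x* = 41.8025.
Consumer price on the demand curve at x*: 194.17 − 2.15×41.8025 = 104.2946.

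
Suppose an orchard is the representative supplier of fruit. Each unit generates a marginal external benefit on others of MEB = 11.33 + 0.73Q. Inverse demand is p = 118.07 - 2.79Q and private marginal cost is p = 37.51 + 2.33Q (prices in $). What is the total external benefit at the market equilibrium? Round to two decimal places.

$268.63

Market equilibrium (private): 37.51 + 2.33Q = 118.07 - 2.79Q → Q_m = 15.7344.
Total external benefit = ∫₀^{Q_m} (11.33 + 0.73Q) dQ = 11.33×15.7344 + ½×0.73×15.7344² = 268.6343.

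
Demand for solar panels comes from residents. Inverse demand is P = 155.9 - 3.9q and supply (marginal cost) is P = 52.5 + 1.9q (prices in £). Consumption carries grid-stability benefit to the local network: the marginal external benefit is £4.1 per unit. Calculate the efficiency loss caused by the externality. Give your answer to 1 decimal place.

Market equilibrium (private): 52.5 + 1.9q = 155.9 - 3.9q → q_m = 17.8276.
Social marginal benefit = demand + MEB = 160.0 - 3.9q.
Set SMB = MC: 160.0 - 3.9q = 52.5 + 1.9q → q* = 18.5345.
Between q* and q_m the wedge SMB − MC runs linearly from 0 to MEB(q_m), so the loss is a triangle.
DWL = ½ × 0.7069 × 4.1000 = 1.4491.

DWL = £1.4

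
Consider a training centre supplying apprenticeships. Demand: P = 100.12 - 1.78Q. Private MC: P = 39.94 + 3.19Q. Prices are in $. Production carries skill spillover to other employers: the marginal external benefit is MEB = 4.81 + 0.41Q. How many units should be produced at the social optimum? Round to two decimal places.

Social marginal cost = private MC − MEB = 35.13 + 2.78Q.
Set SMC = demand: 35.13 + 2.78Q = 100.12 - 1.78Q → Q* = 14.2522.

Q* = 14.25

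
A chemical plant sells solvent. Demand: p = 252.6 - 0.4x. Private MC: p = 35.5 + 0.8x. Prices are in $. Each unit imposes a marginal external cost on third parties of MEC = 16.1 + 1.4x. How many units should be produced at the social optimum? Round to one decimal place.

Social marginal cost = private MC + MEC = 51.6 + 2.2x.
Set SMC = demand: 51.6 + 2.2x = 252.6 - 0.4x → x* = 77.3077.

x* = 77.3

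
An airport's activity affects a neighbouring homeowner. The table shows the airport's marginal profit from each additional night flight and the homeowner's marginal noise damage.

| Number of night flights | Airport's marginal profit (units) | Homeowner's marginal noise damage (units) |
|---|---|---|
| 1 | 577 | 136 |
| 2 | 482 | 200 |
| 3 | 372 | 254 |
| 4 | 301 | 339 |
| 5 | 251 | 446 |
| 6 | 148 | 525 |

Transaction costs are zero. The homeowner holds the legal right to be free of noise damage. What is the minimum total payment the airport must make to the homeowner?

590

Efficient level: marginal profit ≥ marginal noise damage through level 3, so k* = 3.
With the homeowner holding the right, the airport must at least compensate total damage at k*: 136 + 200 + 254 = 590.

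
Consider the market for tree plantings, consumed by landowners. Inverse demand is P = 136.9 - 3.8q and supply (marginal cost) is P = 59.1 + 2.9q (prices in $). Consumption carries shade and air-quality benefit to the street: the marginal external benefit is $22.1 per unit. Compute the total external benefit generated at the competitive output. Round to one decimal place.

Market equilibrium (private): 59.1 + 2.9q = 136.9 - 3.8q → q_m = 11.6119.
Total external benefit = MEB × q_m = 22.1 × 11.6119 = 256.6230.

$256.6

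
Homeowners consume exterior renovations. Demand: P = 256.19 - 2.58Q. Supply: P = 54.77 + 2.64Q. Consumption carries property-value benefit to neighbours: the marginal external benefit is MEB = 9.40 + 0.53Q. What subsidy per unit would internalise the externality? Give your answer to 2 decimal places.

subsidy = 33.22 per unit

Social marginal benefit = demand + MEB = 265.59 - 2.05Q.
Set SMB = MC: 265.59 - 2.05Q = 54.77 + 2.64Q → Q* = 44.9510.
The Pigouvian subsidy equals MEB at Q*: 9.40 + 0.53×44.9510 = 33.2240.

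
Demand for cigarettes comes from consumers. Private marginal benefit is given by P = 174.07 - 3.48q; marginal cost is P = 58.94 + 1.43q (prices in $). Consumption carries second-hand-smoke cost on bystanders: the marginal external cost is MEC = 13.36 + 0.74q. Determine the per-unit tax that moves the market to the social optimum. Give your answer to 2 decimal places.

Social marginal benefit = demand − MEC = 160.71 - 4.22q.
Set SMB = MC: 160.71 - 4.22q = 58.94 + 1.43q → q* = 18.0124.
The Pigouvian tax equals MEC at q*: 13.36 + 0.74×18.0124 = 26.6892.

tax = $26.69 per unit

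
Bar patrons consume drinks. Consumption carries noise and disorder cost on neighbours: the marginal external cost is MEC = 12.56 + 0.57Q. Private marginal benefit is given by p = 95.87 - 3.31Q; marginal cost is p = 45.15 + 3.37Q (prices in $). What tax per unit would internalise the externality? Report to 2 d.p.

tax = $15.56 per unit

Social marginal benefit = demand − MEC = 83.31 - 3.88Q.
Set SMB = MC: 83.31 - 3.88Q = 45.15 + 3.37Q → Q* = 5.2634.
The Pigouvian tax equals MEC at Q*: 12.56 + 0.57×5.2634 = 15.5601.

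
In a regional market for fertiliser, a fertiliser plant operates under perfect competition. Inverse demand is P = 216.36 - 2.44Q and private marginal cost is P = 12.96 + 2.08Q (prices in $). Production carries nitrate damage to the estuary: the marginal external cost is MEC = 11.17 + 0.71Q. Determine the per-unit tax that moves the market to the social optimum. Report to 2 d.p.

tax = $37.27 per unit

Social marginal cost = private MC + MEC = 24.13 + 2.79Q.
Set SMC = demand: 24.13 + 2.79Q = 216.36 - 2.44Q → Q* = 36.7553.
The Pigouvian tax equals MEC at Q*: 11.17 + 0.71×36.7553 = 37.2663.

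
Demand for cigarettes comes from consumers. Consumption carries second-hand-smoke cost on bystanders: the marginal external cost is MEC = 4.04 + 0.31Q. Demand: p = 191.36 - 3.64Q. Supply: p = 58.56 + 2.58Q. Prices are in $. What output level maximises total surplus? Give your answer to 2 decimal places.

Social marginal benefit = demand − MEC = 187.32 - 3.95Q.
Set SMB = MC: 187.32 - 3.95Q = 58.56 + 2.58Q → Q* = 19.7182.

Q* = 19.72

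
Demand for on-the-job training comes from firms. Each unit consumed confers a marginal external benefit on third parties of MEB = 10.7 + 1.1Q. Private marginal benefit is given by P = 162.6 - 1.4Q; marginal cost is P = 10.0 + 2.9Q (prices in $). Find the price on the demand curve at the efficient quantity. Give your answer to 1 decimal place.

P = $91.2

Social marginal benefit = demand + MEB = 173.3 - 0.3Q.
Set SMB = MC: 173.3 - 0.3Q = 10.0 + 2.9Q → Q* = 51.0313.
Consumer price on the demand curve at Q*: 162.6 − 1.4×51.0313 = 91.1562.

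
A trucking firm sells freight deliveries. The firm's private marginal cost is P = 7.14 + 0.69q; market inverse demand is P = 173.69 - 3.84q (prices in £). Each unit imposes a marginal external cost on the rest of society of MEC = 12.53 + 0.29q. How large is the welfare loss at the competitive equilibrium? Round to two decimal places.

DWL = £55.80

Market equilibrium (private): 7.14 + 0.69q = 173.69 - 3.84q → q_m = 36.7660.
Social marginal cost = private MC + MEC = 19.67 + 0.98q.
Set SMC = demand: 19.67 + 0.98q = 173.69 - 3.84q → q* = 31.9544.
Height of the DWL triangle at q_m is SMC(q_m) − demand(q_m) = MEC(q_m) = 23.1921.
DWL = ½ × 4.8116 × 23.1921 = 55.7956.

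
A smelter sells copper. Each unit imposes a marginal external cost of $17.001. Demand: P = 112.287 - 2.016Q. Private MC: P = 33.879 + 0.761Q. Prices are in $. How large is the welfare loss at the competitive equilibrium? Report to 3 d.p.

Market equilibrium (private): 33.879 + 0.761Q = 112.287 - 2.016Q → Q_m = 28.2348.
Social marginal cost = private MC + MEC = 50.880 + 0.761Q.
Set SMC = demand: 50.880 + 0.761Q = 112.287 - 2.016Q → Q* = 22.1127.
Height of the DWL triangle at Q_m is SMC(Q_m) − demand(Q_m) = MEC(Q_m) = 17.0010.
DWL = ½ × 6.1221 × 17.0010 = 52.0409.

DWL = $52.041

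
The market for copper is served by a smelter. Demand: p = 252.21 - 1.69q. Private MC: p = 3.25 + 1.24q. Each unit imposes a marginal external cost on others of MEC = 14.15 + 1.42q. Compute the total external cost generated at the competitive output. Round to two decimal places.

6328.36

Market equilibrium (private): 3.25 + 1.24q = 252.21 - 1.69q → q_m = 84.9693.
Total external cost = ∫₀^{q_m} (14.15 + 1.42q) dq = 14.15×84.9693 + ½×1.42×84.9693² = 6328.3608.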